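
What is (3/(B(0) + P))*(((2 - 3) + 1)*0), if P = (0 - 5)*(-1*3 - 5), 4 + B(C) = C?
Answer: 0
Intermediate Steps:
B(C) = -4 + C
P = 40 (P = -5*(-3 - 5) = -5*(-8) = 40)
(3/(B(0) + P))*(((2 - 3) + 1)*0) = (3/((-4 + 0) + 40))*(((2 - 3) + 1)*0) = (3/(-4 + 40))*((-1 + 1)*0) = (3/36)*(0*0) = (3*(1/36))*0 = (1/12)*0 = 0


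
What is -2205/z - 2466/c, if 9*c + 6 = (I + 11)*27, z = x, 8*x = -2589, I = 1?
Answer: -2880597/45739 ≈ -62.979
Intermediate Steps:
x = -2589/8 (x = (⅛)*(-2589) = -2589/8 ≈ -323.63)
z = -2589/8 ≈ -323.63
c = 106/3 (c = -⅔ + ((1 + 11)*27)/9 = -⅔ + (12*27)/9 = -⅔ + (⅑)*324 = -⅔ + 36 = 106/3 ≈ 35.333)
-2205/z - 2466/c = -2205/(-2589/8) - 2466/106/3 = -2205*(-8/2589) - 2466*3/106 = 5880/863 - 3699/53 = -2880597/45739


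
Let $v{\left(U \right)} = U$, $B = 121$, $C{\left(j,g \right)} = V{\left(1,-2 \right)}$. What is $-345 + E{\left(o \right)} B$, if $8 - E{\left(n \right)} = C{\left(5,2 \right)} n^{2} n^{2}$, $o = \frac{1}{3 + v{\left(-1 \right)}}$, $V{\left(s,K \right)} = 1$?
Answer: $\frac{9847}{16} \approx 615.44$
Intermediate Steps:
$C{\left(j,g \right)} = 1$
$o = \frac{1}{2}$ ($o = \frac{1}{3 - 1} = \frac{1}{2} \approx 0.5$)
$E{\left(n \right)} = 8 - n^{4}$ ($E{\left(n \right)} = 8 - 1 n^{2} n^{2} = 8 - n^{2} n^{2} = 8 - n^{4}$)
$-345 + E{\left(o \right)} B = -345 + \left(8 - \left(\frac{1}{2}\right)^{4}\right) 121 = -345 + \left(8 - \frac{1}{16}\right) 121 = -345 + \frac{127}{16} \cdot 121 = -345 + \frac{15367}{16} = \frac{9847}{16}$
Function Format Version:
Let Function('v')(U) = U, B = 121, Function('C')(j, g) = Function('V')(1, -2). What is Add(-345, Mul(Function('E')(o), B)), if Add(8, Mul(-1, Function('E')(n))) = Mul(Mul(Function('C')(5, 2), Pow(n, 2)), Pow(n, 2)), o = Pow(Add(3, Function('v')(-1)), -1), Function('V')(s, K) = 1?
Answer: Rational(9847, 16) ≈ 615.44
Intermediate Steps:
Function('C')(j, g) = 1
o = Rational(1, 2) (o = Pow(Add(3, -1), -1) = Pow(2, -1) = Rational(1, 2) ≈ 0.50000)
Function('E')(n) = Add(8, Mul(-1, Pow(n, 4))) (Function('E')(n) = Add(8, Mul(-1, Mul(Mul(1, Pow(n, 2)), Pow(n, 2)))) = Add(8, Mul(-1, Mul(Pow(n, 2), Pow(n, 2)))) = Add(8, Mul(-1, Pow(n, 4))))
Add(-345, Mul(Function('E')(o), B)) = Add(-345, Mul(Add(8, Mul(-1, Pow(Rational(1, 2), 4))), 121)) = Add(-345, Mul(Add(8, Mul(-1, Rational(1, 16))), 121)) = Add(-345, Mul(Add(8, Rational(-1, 16)), 121)) = Add(-345, Mul(Rational(127, 16), 121)) = Add(-345, Rational(15367, 16)) = Rational(9847, 16)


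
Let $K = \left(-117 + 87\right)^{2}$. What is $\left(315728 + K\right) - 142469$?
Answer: $174159$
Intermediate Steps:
$K = 900$ ($K = \left(-30\right)^{2} = 900$)
$\left(315728 + K\right) - 142469 = \left(315728 + 900\right) - 142469 = 316628 - 142469 = 174159$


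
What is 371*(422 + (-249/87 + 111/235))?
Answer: 1060927924/6815 ≈ 1.5568e+5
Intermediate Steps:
371*(422 + (-249/87 + 111/235)) = 371*(422 + (-249*1/87 + 111*(1/235))) = 371*(422 + (-83/29 + 111/235)) = 371*(422 - 16286/6815) = 371*(2859644/6815) = 1060927924/6815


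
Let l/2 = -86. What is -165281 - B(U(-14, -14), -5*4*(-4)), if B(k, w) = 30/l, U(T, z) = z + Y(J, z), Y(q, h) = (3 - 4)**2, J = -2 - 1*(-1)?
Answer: -14214151/86 ≈ -1.6528e+5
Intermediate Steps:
J = -1 (J = -2 + 1 = -1)
l = -172 (l = 2*(-86) = -172)
Y(q, h) = 1 (Y(q, h) = (-1)**2 = 1)
U(T, z) = 1 + z (U(T, z) = z + 1 = 1 + z)
B(k, w) = -15/86 (B(k, w) = 30/(-172) = 30*(-1/172) = -15/86)
-165281 - B(U(-14, -14), -5*4*(-4)) = -165281 - 1*(-15/86) = -165281 + 15/86 = -14214151/86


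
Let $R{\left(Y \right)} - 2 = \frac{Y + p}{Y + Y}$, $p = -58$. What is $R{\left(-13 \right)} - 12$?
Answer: $- \frac{189}{26} \approx -7.2692$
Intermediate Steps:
$R{\left(Y \right)} = 2 + \frac{-58 + Y}{2 Y}$ ($R{\left(Y \right)} = 2 + \frac{Y - 58}{Y + Y} = 2 + \frac{-58 + Y}{2 Y}$)
$R{\left(-13 \right)} - 12 = \left(\frac{5}{2} - \frac{29}{-13}\right) - 12 = \left(\frac{5}{2} - - \frac{29}{13}\right) - 12 = \left(\frac{5}{2} + \frac{29}{13}\right) - 12 = \frac{123}{26} - 12 = - \frac{189}{26}$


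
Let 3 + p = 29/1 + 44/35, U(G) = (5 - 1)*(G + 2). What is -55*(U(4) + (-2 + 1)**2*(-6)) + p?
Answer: -33696/35 ≈ -962.74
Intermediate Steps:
U(G) = 8 + 4*G (U(G) = 4*(2 + G) = 8 + 4*G)
p = 954/35 (p = -3 + (29/1 + 44/35) = -3 + (29*1 + 44*(1/35)) = -3 + (29 + 44/35) = -3 + 1059/35 = 954/35 ≈ 27.257)
-55*(U(4) + (-2 + 1)**2*(-6)) + p = -55*((8 + 4*4) + (-2 + 1)**2*(-6)) + 954/35 = -55*((8 + 16) + (-1)**2*(-6)) + 954/35 = -55*(24 + 1*(-6)) + 954/35 = -55*(24 - 6) + 954/35 = -55*18 + 954/35 = -990 + 954/35 = -33696/35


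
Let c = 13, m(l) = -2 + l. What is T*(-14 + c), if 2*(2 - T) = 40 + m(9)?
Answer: 43/2 ≈ 21.500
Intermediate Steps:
T = -43/2 (T = 2 - (40 + (-2 + 9))/2 = 2 - (40 + 7)/2 = 2 - ½*47 = 2 - 47/2 = -43/2 ≈ -21.500)
T*(-14 + c) = -43*(-14 + 13)/2 = -43/2*(-1) = 43/2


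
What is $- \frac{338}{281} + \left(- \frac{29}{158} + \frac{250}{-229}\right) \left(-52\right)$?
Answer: $\frac{330991388}{5083571} \approx 65.11$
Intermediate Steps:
$- \frac{338}{281} + \left(- \frac{29}{158} + \frac{250}{-229}\right) \left(-52\right) = \left(-338\right) \frac{1}{281} + \left(\left(-29\right) \frac{1}{158} + 250 \left(- \frac{1}{229}\right)\right) \left(-52\right) = - \frac{338}{281} + \left(- \frac{29}{158} - \frac{250}{229}\right) \left(-52\right) = - \frac{338}{281} - - \frac{1199666}{18091} = - \frac{338}{281} + \frac{1199666}{18091} = \frac{330991388}{5083571}$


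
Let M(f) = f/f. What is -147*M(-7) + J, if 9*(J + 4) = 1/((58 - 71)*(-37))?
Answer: -653678/4329 ≈ -151.00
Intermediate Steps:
J = -17315/4329 (J = -4 + (1/((58 - 71)*(-37)))/9 = -4 + (-1/37/(-13))/9 = -4 + (-1/13*(-1/37))/9 = -4 + (⅑)*(1/481) = -4 + 1/4329 = -17315/4329 ≈ -3.9998)
M(f) = 1
-147*M(-7) + J = -147*1 - 17315/4329 = -147 - 17315/4329 = -653678/4329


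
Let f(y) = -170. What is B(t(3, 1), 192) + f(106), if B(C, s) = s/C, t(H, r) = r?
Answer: 22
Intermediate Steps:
B(t(3, 1), 192) + f(106) = 192/1 - 170 = 192*1 - 170 = 192 - 170 = 22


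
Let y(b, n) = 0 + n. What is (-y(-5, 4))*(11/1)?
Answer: -44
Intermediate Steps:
y(b, n) = n
(-y(-5, 4))*(11/1) = (-1*4)*(11/1) = -44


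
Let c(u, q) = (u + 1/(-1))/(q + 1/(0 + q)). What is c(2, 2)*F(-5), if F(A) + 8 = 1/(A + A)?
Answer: -81/25 ≈ -3.2400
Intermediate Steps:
c(u, q) = (-1 + u)/(q + 1/q) (c(u, q) = (u - 1)/(q + 1/q) = (-1 + u)/(q + 1/q))
F(A) = -8 + 1/(2*A) (F(A) = -8 + 1/(A + A) = -8 + 1/(2*A))
c(2, 2)*F(-5) = (2*(-1 + 2)/(1 + 2²))*(-8 + (½)/(-5)) = (2*1/(1 + 4))*(-8 + (½)*(-⅕)) = (2*1/5)*(-8 - ⅒) = (2*(⅕)*1)*(-81/10) = (⅖)*(-81/10) = -81/25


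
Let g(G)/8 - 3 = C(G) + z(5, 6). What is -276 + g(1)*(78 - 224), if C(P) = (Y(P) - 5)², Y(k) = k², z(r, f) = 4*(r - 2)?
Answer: -36484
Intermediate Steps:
z(r, f) = -8 + 4*r (z(r, f) = 4*(-2 + r) = -8 + 4*r)
C(P) = (-5 + P²)² (C(P) = (P² - 5)² = (-5 + P²)²)
g(G) = 120 + 8*(-5 + G²)² (g(G) = 24 + 8*((-5 + G²)² + (-8 + 4*5)) = 24 + 8*((-5 + G²)² + (-8 + 20)) = 24 + 8*((-5 + G²)² + 12) = 24 + 8*(12 + (-5 + G²)²) = 24 + (96 + 8*(-5 + G²)²) = 120 + 8*(-5 + G²)²)
-276 + g(1)*(78 - 224) = -276 + (120 + 8*(-5 + 1²)²)*(78 - 224) = -276 + (120 + 8*(-5 + 1)²)*(-146) = -276 + (120 + 8*(-4)²)*(-146) = -276 + (120 + 8*16)*(-146) = -276 + (120 + 128)*(-146) = -276 + 248*(-146) = -276 - 36208 = -36484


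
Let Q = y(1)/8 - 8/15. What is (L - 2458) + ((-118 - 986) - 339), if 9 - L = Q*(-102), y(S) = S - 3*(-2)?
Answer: -77143/20 ≈ -3857.1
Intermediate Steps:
y(S) = 6 + S (y(S) = S + 6 = 6 + S)
Q = 41/120 (Q = (6 + 1)/8 - 8/15 = 7*(⅛) - 8*1/15 = 7/8 - 8/15 = 41/120 ≈ 0.34167)
L = 877/20 (L = 9 - 41*(-102)/120 = 9 - 1*(-697/20) = 9 + 697/20 = 877/20 ≈ 43.850)
(L - 2458) + ((-118 - 986) - 339) = (877/20 - 2458) + ((-118 - 986) - 339) = -48283/20 + (-1104 - 339) = -48283/20 - 1443 = -77143/20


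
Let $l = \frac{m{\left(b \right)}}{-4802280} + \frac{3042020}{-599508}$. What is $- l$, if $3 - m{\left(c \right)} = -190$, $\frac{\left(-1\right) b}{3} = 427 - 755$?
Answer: $\frac{173913660841}{34273872360} \approx 5.0742$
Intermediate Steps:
$b = 984$ ($b = - 3 \left(427 - 755\right) = \left(-3\right) \left(-328\right) = 984$)
$m{\left(c \right)} = 193$ ($m{\left(c \right)} = 3 - -190 = 3 + 190 = 193$)
$l = - \frac{173913660841}{34273872360}$ ($l = \frac{193}{-4802280} + \frac{3042020}{-599508} = 193 \left(- \frac{1}{4802280}\right) + 3042020 \left(- \frac{1}{599508}\right) = - \frac{193}{4802280} - \frac{760505}{149877} = - \frac{173913660841}{34273872360} \approx -5.0742$)
$- l = \left(-1\right) \left(- \frac{173913660841}{34273872360}\right) = \frac{173913660841}{34273872360}$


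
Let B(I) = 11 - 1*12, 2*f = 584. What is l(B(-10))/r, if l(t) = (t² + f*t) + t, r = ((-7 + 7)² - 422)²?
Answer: -73/44521 ≈ -0.0016397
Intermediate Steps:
f = 292 (f = (½)*584 = 292)
B(I) = -1 (B(I) = 11 - 12 = -1)
r = 178084 (r = (0² - 422)² = (0 - 422)² = (-422)² = 178084)
l(t) = t² + 293*t (l(t) = (t² + 292*t) + t = t² + 293*t)
l(B(-10))/r = -(293 - 1)/178084 = -1*292*(1/178084) = -292*1/178084 = -73/44521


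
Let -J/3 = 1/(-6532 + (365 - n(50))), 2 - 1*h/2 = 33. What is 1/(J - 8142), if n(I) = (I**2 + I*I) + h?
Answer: -11105/90416907 ≈ -0.00012282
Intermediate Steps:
h = -62 (h = 4 - 2*33 = 4 - 66 = -62)
n(I) = -62 + 2*I**2 (n(I) = (I**2 + I*I) - 62 = (I**2 + I**2) - 62 = 2*I**2 - 62 = -62 + 2*I**2)
J = 3/11105 (J = -3/(-6532 + (365 - (-62 + 2*50**2))) = -3/(-6532 + (365 - (-62 + 2*2500))) = -3/(-6532 + (365 - (-62 + 5000))) = -3/(-6532 + (365 - 1*4938)) = -3/(-6532 + (365 - 4938)) = -3/(-6532 - 4573) = -3/(-11105) = -3*(-1/11105) = 3/11105 ≈ 0.00027015)
1/(J - 8142) = 1/(3/11105 - 8142) = 1/(-90416907/11105) = -11105/90416907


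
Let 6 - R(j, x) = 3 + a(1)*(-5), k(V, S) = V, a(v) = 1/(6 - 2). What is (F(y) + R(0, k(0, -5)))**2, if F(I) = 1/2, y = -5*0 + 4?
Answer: 361/16 ≈ 22.563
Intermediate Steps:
a(v) = 1/4
y = 4 (y = 0 + 4 = 4)
R(j, x) = 17/4 (R(j, x) = 6 - (3 + (1/4)*(-5)) = 6 - (3 - 5/4) = 6 - 1*7/4 = 6 - 7/4 = 17/4)
F(I) = 1/2
(F(y) + R(0, k(0, -5)))**2 = (1/2 + 17/4)**2 = (19/4)**2 = 361/16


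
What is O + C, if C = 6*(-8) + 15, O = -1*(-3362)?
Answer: 3329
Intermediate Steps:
O = 3362
C = -33 (C = -48 + 15 = -33)
O + C = 3362 - 33 = 3329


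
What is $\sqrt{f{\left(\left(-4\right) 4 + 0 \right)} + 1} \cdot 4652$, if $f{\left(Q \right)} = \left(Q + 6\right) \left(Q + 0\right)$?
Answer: $4652 \sqrt{161} \approx 59027.0$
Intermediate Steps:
$f{\left(Q \right)} = Q \left(6 + Q\right)$ ($f{\left(Q \right)} = \left(6 + Q\right) Q = Q \left(6 + Q\right)$)
$\sqrt{f{\left(\left(-4\right) 4 + 0 \right)} + 1} \cdot 4652 = \sqrt{\left(\left(-4\right) 4 + 0\right) \left(6 + \left(\left(-4\right) 4 + 0\right)\right) + 1} \cdot 4652 = \sqrt{\left(-16 + 0\right) \left(6 + \left(-16 + 0\right)\right) + 1} \cdot 4652 = \sqrt{- 16 \left(6 - 16\right) + 1} \cdot 4652 = \sqrt{\left(-16\right) \left(-10\right) + 1} \cdot 4652 = \sqrt{160 + 1} \cdot 4652 = \sqrt{161} \cdot 4652 = 4652 \sqrt{161}$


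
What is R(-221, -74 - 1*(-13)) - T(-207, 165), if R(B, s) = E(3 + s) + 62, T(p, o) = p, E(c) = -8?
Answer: 261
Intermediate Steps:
R(B, s) = 54 (R(B, s) = -8 + 62 = 54)
R(-221, -74 - 1*(-13)) - T(-207, 165) = 54 - 1*(-207) = 54 + 207 = 261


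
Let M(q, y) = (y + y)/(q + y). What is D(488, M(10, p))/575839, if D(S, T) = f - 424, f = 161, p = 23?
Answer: -263/575839 ≈ -0.00045672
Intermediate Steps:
M(q, y) = 2*y/(q + y) (M(q, y) = (2*y)/(q + y) = 2*y/(q + y))
D(S, T) = -263 (D(S, T) = 161 - 424 = -263)
D(488, M(10, p))/575839 = -263/575839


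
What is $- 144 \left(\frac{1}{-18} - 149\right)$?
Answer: $21464$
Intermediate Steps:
$- 144 \left(\frac{1}{-18} - 149\right) = - 144 \left(- \frac{1}{18} - 149\right) = \left(-144\right) \left(- \frac{2683}{18}\right) = 21464$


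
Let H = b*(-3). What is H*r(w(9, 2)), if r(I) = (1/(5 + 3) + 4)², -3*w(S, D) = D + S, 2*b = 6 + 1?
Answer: -22869/128 ≈ -178.66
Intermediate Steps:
b = 7/2 (b = (6 + 1)/2 = (½)*7 = 7/2 ≈ 3.5000)
H = -21/2 (H = (7/2)*(-3) = -21/2 ≈ -10.500)
w(S, D) = -D/3 - S/3 (w(S, D) = -(D + S)/3 = -D/3 - S/3)
r(I) = 1089/64 (r(I) = (1/8 + 4)² = (⅛ + 4)² = (33/8)² = 1089/64)
H*r(w(9, 2)) = -21/2*1089/64 = -22869/128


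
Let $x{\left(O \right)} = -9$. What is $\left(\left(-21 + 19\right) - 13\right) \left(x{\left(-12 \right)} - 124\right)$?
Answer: $1995$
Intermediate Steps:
$\left(\left(-21 + 19\right) - 13\right) \left(x{\left(-12 \right)} - 124\right) = \left(\left(-21 + 19\right) - 13\right) \left(-9 - 124\right) = \left(-2 - 13\right) \left(-133\right) = \left(-15\right) \left(-133\right) = 1995$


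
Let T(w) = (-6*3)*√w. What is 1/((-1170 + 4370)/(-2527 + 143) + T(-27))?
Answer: -7450/48563587 + 599427*I*√3/97127174 ≈ -0.00015341 + 0.010689*I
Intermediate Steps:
T(w) = -18*√w
1/((-1170 + 4370)/(-2527 + 143) + T(-27)) = 1/((-1170 + 4370)/(-2527 + 143) - 54*I*√3) = 1/(3200/(-2384) - 54*I*√3) = 1/(3200*(-1/2384) - 54*I*√3) = 1/(-200/149 - 54*I*√3)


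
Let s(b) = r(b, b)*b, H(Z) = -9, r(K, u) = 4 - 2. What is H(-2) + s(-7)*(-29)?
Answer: 397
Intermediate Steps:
r(K, u) = 2
s(b) = 2*b
H(-2) + s(-7)*(-29) = -9 + (2*(-7))*(-29) = -9 - 14*(-29) = -9 + 406 = 397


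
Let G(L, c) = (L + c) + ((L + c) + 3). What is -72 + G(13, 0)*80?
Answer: 2248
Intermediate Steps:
G(L, c) = 3 + 2*L + 2*c (G(L, c) = (L + c) + (3 + L + c) = 3 + 2*L + 2*c)
-72 + G(13, 0)*80 = -72 + (3 + 2*13 + 2*0)*80 = -72 + (3 + 26 + 0)*80 = -72 + 29*80 = -72 + 2320 = 2248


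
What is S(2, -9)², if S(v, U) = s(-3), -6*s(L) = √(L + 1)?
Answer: -1/18 ≈ -0.055556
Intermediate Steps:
s(L) = -√(1 + L)/6 (s(L) = -√(L + 1)/6 = -√(1 + L)/6)
S(v, U) = -I*√2/6 (S(v, U) = -√(1 - 3)/6 = -I*√2/6)
S(2, -9)² = (-I*√2/6)² = -1/18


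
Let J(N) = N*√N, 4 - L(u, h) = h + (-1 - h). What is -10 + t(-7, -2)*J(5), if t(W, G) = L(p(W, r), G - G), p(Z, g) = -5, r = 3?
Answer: -10 + 25*√5 ≈ 45.902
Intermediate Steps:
L(u, h) = 5 (L(u, h) = 4 - (h + (-1 - h)) = 4 - 1*(-1) = 4 + 1 = 5)
t(W, G) = 5
J(N) = N^(3/2)
-10 + t(-7, -2)*J(5) = -10 + 5*5^(3/2) = -10 + 5*(5*√5) = -10 + 25*√5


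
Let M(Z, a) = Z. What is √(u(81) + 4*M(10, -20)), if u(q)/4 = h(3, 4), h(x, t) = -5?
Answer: 2*√5 ≈ 4.4721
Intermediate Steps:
u(q) = -20 (u(q) = 4*(-5) = -20)
√(u(81) + 4*M(10, -20)) = √(-20 + 4*10) = √(-20 + 40) = √20 = 2*√5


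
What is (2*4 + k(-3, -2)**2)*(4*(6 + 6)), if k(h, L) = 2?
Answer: 576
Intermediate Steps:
(2*4 + k(-3, -2)**2)*(4*(6 + 6)) = (2*4 + 2**2)*(4*(6 + 6)) = (8 + 4)*(4*12) = 12*48 = 576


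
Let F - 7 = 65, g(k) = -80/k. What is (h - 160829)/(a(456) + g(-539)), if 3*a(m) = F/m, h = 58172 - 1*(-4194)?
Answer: -1008359583/2059 ≈ -4.8973e+5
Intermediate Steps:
F = 72 (F = 7 + 65 = 72)
h = 62366 (h = 58172 + 4194 = 62366)
a(m) = 24/m (a(m) = (72/m)/3 = 24/m)
(h - 160829)/(a(456) + g(-539)) = (62366 - 160829)/(24/456 - 80/(-539)) = -98463/(24*(1/456) - 80*(-1/539)) = -98463/(1/19 + 80/539) = -98463/2059/10241 = -98463*10241/2059 = -1008359583/2059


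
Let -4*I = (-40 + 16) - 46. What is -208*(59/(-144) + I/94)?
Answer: 19669/423 ≈ 46.499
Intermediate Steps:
I = 35/2 (I = -((-40 + 16) - 46)/4 = -(-24 - 46)/4 = -1/4*(-70) = 35/2 ≈ 17.500)
-208*(59/(-144) + I/94) = -208*(59/(-144) + (35/2)/94) = -208*(59*(-1/144) + (35/2)*(1/94)) = -208*(-59/144 + 35/188) = -208*(-1513/6768) = 19669/423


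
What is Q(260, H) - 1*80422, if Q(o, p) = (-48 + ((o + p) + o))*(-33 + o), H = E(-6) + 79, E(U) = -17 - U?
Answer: 42158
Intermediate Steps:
H = 68 (H = (-17 - 1*(-6)) + 79 = (-17 + 6) + 79 = -11 + 79 = 68)
Q(o, p) = (-33 + o)*(-48 + p + 2*o) (Q(o, p) = (-48 + (p + 2*o))*(-33 + o) = (-48 + p + 2*o)*(-33 + o) = (-33 + o)*(-48 + p + 2*o))
Q(260, H) - 1*80422 = (1584 - 114*260 - 33*68 + 2*260² + 260*68) - 1*80422 = (1584 - 29640 - 2244 + 2*67600 + 17680) - 80422 = (1584 - 29640 - 2244 + 135200 + 17680) - 80422 = 122580 - 80422 = 42158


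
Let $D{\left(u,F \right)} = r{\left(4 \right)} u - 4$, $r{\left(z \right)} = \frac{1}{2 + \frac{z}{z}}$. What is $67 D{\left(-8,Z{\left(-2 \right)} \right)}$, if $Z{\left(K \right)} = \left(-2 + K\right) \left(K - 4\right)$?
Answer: $- \frac{1340}{3} \approx -446.67$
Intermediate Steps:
$r{\left(z \right)} = \frac{1}{3}$ ($r{\left(z \right)} = \frac{1}{2 + 1} = \frac{1}{3}$)
$Z{\left(K \right)} = \left(-4 + K\right) \left(-2 + K\right)$ ($Z{\left(K \right)} = \left(-2 + K\right) \left(-4 + K\right) = \left(-4 + K\right) \left(-2 + K\right)$)
$D{\left(u,F \right)} = -4 + \frac{u}{3}$ ($D{\left(u,F \right)} = \frac{u}{3} - 4 = -4 + \frac{u}{3}$)
$67 D{\left(-8,Z{\left(-2 \right)} \right)} = 67 \left(-4 + \frac{1}{3} \left(-8\right)\right) = 67 \left(-4 - \frac{8}{3}\right) = 67 \left(- \frac{20}{3}\right) = - \frac{1340}{3}$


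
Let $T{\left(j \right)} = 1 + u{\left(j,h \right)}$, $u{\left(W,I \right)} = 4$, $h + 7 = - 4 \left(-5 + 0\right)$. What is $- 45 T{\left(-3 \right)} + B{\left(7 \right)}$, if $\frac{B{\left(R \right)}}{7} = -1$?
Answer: $-232$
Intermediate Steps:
$h = 13$ ($h = -7 - 4 \left(-5 + 0\right) = -7 - -20 = -7 + 20 = 13$)
$B{\left(R \right)} = -7$ ($B{\left(R \right)} = 7 \left(-1\right) = -7$)
$T{\left(j \right)} = 5$ ($T{\left(j \right)} = 1 + 4 = 5$)
$- 45 T{\left(-3 \right)} + B{\left(7 \right)} = \left(-45\right) 5 - 7 = -225 - 7 = -232$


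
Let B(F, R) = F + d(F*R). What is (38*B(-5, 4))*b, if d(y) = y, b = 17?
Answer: -16150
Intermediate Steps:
B(F, R) = F + F*R
(38*B(-5, 4))*b = (38*(-5*(1 + 4)))*17 = (38*(-5*5))*17 = (38*(-25))*17 = -950*17 = -16150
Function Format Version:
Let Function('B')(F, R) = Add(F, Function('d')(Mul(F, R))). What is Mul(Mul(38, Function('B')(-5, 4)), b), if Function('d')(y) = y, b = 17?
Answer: -16150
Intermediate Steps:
Function('B')(F, R) = Add(F, Mul(F, R))
Mul(Mul(38, Function('B')(-5, 4)), b) = Mul(Mul(38, Mul(-5, Add(1, 4))), 17) = Mul(Mul(38, Mul(-5, 5)), 17) = Mul(Mul(38, -25), 17) = Mul(-950, 17) = -16150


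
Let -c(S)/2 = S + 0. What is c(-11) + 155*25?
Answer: 3897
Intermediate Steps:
c(S) = -2*S (c(S) = -2*(S + 0) = -2*S)
c(-11) + 155*25 = -2*(-11) + 155*25 = 22 + 3875 = 3897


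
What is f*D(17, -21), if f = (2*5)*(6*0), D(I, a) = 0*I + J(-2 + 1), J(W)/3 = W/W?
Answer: 0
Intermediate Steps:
J(W) = 3 (J(W) = 3*(W/W) = 3*1 = 3)
D(I, a) = 3 (D(I, a) = 0*I + 3 = 0 + 3 = 3)
f = 0 (f = 10*0 = 0)
f*D(17, -21) = 0*3 = 0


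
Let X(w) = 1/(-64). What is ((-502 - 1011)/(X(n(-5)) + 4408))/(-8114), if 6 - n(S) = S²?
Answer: 48416/1144524327 ≈ 4.2302e-5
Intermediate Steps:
n(S) = 6 - S²
X(w) = -1/64
((-502 - 1011)/(X(n(-5)) + 4408))/(-8114) = ((-502 - 1011)/(-1/64 + 4408))/(-8114) = -1513/282111/64*(-1/8114) = -1513*64/282111*(-1/8114) = -96832/282111*(-1/8114) = 48416/1144524327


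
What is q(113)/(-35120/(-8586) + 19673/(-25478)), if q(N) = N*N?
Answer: 1396635602526/362937491 ≈ 3848.1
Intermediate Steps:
q(N) = N**2
q(113)/(-35120/(-8586) + 19673/(-25478)) = 113**2/(-35120/(-8586) + 19673/(-25478)) = 12769/(-35120*(-1/8586) + 19673*(-1/25478)) = 12769/(17560/4293 - 19673/25478) = 12769/(362937491/109377054) = 12769*(109377054/362937491) = 1396635602526/362937491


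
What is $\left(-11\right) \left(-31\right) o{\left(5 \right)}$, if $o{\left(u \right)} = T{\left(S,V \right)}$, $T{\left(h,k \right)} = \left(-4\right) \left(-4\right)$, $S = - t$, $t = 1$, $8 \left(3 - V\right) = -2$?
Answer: $5456$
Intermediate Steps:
$V = \frac{13}{4}$ ($V = 3 - - \frac{1}{4} = 3 + \frac{1}{4} = \frac{13}{4} \approx 3.25$)
$S = -1$ ($S = \left(-1\right) 1 = -1$)
$T{\left(h,k \right)} = 16$
$o{\left(u \right)} = 16$
$\left(-11\right) \left(-31\right) o{\left(5 \right)} = \left(-11\right) \left(-31\right) 16 = 341 \cdot 16 = 5456$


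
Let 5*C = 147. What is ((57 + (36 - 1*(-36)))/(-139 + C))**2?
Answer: 416025/300304 ≈ 1.3853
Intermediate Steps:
C = 147/5 (C = (1/5)*147 = 147/5 ≈ 29.400)
((57 + (36 - 1*(-36)))/(-139 + C))**2 = ((57 + (36 - 1*(-36)))/(-139 + 147/5))**2 = ((57 + (36 + 36))/(-548/5))**2 = ((57 + 72)*(-5/548))**2 = (129*(-5/548))**2 = (-645/548)**2 = 416025/300304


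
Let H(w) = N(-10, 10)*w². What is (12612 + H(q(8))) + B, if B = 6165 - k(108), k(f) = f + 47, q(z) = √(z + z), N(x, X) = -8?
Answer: 18494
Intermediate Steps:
q(z) = √2*√z (q(z) = √(2*z) = √2*√z)
H(w) = -8*w²
k(f) = 47 + f
B = 6010 (B = 6165 - (47 + 108) = 6165 - 1*155 = 6165 - 155 = 6010)
(12612 + H(q(8))) + B = (12612 - 8*(√2*√8)²) + 6010 = (12612 - 8*(√2*(2*√2))²) + 6010 = (12612 - 8*4²) + 6010 = (12612 - 8*16) + 6010 = (12612 - 128) + 6010 = 12484 + 6010 = 18494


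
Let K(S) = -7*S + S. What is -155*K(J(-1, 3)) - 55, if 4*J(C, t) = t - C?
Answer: 875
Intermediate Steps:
J(C, t) = -C/4 + t/4 (J(C, t) = (t - C)/4 = -C/4 + t/4)
K(S) = -6*S
-155*K(J(-1, 3)) - 55 = -(-930)*(-¼*(-1) + (¼)*3) - 55 = -(-930)*(¼ + ¾) - 55 = -(-930) - 55 = -155*(-6) - 55 = 930 - 55 = 875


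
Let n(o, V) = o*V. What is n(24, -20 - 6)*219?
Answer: -136656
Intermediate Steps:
n(o, V) = V*o
n(24, -20 - 6)*219 = ((-20 - 6)*24)*219 = -26*24*219 = -624*219 = -136656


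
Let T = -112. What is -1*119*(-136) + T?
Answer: 16072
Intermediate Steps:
-1*119*(-136) + T = -1*119*(-136) - 112 = -119*(-136) - 112 = 16184 - 112 = 16072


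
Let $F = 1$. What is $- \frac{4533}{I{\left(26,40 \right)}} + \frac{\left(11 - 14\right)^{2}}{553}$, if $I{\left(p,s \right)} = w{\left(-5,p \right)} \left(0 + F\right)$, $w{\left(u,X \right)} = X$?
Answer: $- \frac{2506515}{14378} \approx -174.33$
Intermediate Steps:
$I{\left(p,s \right)} = p$ ($I{\left(p,s \right)} = p \left(0 + 1\right) = p 1 = p$)
$- \frac{4533}{I{\left(26,40 \right)}} + \frac{\left(11 - 14\right)^{2}}{553} = - \frac{4533}{26} + \frac{\left(11 - 14\right)^{2}}{553} = \left(-4533\right) \frac{1}{26} + \left(-3\right)^{2} \cdot \frac{1}{553} = - \frac{4533}{26} + 9 \cdot \frac{1}{553} = - \frac{4533}{26} + \frac{9}{553} = - \frac{2506515}{14378}$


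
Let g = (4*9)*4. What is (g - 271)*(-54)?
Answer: 6858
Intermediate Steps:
g = 144 (g = 36*4 = 144)
(g - 271)*(-54) = (144 - 271)*(-54) = -127*(-54) = 6858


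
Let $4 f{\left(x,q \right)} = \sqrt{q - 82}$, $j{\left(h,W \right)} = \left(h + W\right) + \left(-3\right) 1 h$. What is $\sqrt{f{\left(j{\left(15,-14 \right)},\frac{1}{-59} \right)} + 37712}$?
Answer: $\frac{\sqrt{525101888 + 59 i \sqrt{285501}}}{118} \approx 194.2 + 0.0058294 i$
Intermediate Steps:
$j{\left(h,W \right)} = W - 2 h$ ($j{\left(h,W \right)} = \left(W + h\right) - 3 h = W - 2 h$)
$f{\left(x,q \right)} = \frac{\sqrt{-82 + q}}{4}$ ($f{\left(x,q \right)} = \frac{\sqrt{q - 82}}{4} = \frac{\sqrt{-82 + q}}{4}$)
$\sqrt{f{\left(j{\left(15,-14 \right)},\frac{1}{-59} \right)} + 37712} = \sqrt{\frac{\sqrt{-82 + \frac{1}{-59}}}{4} + 37712} = \sqrt{\frac{\sqrt{-82 - \frac{1}{59}}}{4} + 37712} = \sqrt{\frac{\sqrt{- \frac{4839}{59}}}{4} + 37712} = \sqrt{\frac{\frac{1}{59} i \sqrt{285501}}{4} + 37712} = \sqrt{\frac{i \sqrt{285501}}{236} + 37712} = \sqrt{37712 + \frac{i \sqrt{285501}}{236}}$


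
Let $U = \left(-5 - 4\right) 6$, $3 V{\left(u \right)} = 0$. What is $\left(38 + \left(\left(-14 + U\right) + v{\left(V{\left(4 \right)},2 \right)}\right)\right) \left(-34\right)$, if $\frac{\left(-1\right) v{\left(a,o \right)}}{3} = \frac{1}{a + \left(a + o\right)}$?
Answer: $1071$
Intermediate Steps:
$V{\left(u \right)} = 0$ ($V{\left(u \right)} = \frac{1}{3} \cdot 0 = 0$)
$U = -54$ ($U = \left(-9\right) 6 = -54$)
$v{\left(a,o \right)} = - \frac{3}{o + 2 a}$ ($v{\left(a,o \right)} = - \frac{3}{a + \left(a + o\right)} = - \frac{3}{o + 2 a}$)
$\left(38 + \left(\left(-14 + U\right) + v{\left(V{\left(4 \right)},2 \right)}\right)\right) \left(-34\right) = \left(38 - \left(68 + \frac{3}{2 + 2 \cdot 0}\right)\right) \left(-34\right) = \left(38 - \left(68 + \frac{3}{2 + 0}\right)\right) \left(-34\right) = \left(38 - \left(68 + \frac{3}{2}\right)\right) \left(-34\right) = \left(38 - \frac{139}{2}\right) \left(-34\right) = \left(- \frac{63}{2}\right) \left(-34\right) = 1071$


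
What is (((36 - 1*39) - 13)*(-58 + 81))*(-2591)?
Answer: 953488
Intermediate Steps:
(((36 - 1*39) - 13)*(-58 + 81))*(-2591) = (((36 - 39) - 13)*23)*(-2591) = ((-3 - 13)*23)*(-2591) = -16*23*(-2591) = -368*(-2591) = 953488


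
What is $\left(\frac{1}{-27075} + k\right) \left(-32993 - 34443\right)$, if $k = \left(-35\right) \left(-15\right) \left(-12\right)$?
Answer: $\frac{11502727177436}{27075} \approx 4.2485 \cdot 10^{8}$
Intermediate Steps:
$k = -6300$ ($k = 525 \left(-12\right) = -6300$)
$\left(\frac{1}{-27075} + k\right) \left(-32993 - 34443\right) = \left(\frac{1}{-27075} - 6300\right) \left(-32993 - 34443\right) = \left(- \frac{1}{27075} - 6300\right) \left(-67436\right) = \left(- \frac{170572501}{27075}\right) \left(-67436\right) = \frac{11502727177436}{27075}$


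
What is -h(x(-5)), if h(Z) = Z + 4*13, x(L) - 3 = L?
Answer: -50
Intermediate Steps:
x(L) = 3 + L
h(Z) = 52 + Z (h(Z) = Z + 52 = 52 + Z)
-h(x(-5)) = -(52 + (3 - 5)) = -(52 - 2) = -1*50 = -50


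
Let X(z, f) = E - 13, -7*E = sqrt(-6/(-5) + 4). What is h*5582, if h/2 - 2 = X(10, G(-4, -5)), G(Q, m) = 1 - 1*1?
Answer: -122804 - 11164*sqrt(130)/35 ≈ -1.2644e+5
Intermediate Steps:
E = -sqrt(130)/35 (E = -sqrt(-6/(-5) + 4)/7 = -sqrt(-6*(-1/5) + 4)/7 = -sqrt(6/5 + 4)/7 = -sqrt(130)/35 ≈ -0.32576)
G(Q, m) = 0 (G(Q, m) = 1 - 1 = 0)
X(z, f) = -13 - sqrt(130)/35 (X(z, f) = -sqrt(130)/35 - 13 = -13 - sqrt(130)/35)
h = -22 - 2*sqrt(130)/35 (h = 4 + 2*(-13 - sqrt(130)/35) = 4 + (-26 - 2*sqrt(130)/35) = -22 - 2*sqrt(130)/35 ≈ -22.652)
h*5582 = (-22 - 2*sqrt(130)/35)*5582 = -122804 - 11164*sqrt(130)/35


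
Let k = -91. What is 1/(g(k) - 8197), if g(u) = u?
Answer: -1/8288 ≈ -0.00012066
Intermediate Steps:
1/(g(k) - 8197) = 1/(-91 - 8197) = 1/(-8288) = -1/8288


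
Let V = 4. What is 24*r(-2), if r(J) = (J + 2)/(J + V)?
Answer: 0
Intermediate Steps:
r(J) = (2 + J)/(4 + J) (r(J) = (J + 2)/(J + 4) = (2 + J)/(4 + J))
24*r(-2) = 24*((2 - 2)/(4 - 2)) = 24*(0/2) = 24*((½)*0) = 24*0 = 0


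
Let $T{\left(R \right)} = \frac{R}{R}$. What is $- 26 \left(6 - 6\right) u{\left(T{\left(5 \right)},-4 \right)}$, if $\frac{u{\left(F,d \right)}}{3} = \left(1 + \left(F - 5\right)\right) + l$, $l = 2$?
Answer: $0$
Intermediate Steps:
$T{\left(R \right)} = 1$
$u{\left(F,d \right)} = -6 + 3 F$ ($u{\left(F,d \right)} = 3 \left(\left(1 + \left(F - 5\right)\right) + 2\right) = 3 \left(\left(1 + \left(-5 + F\right)\right) + 2\right) = 3 \left(\left(-4 + F\right) + 2\right) = 3 \left(-2 + F\right) = -6 + 3 F$)
$- 26 \left(6 - 6\right) u{\left(T{\left(5 \right)},-4 \right)} = - 26 \left(6 - 6\right) \left(-6 + 3 \cdot 1\right) = - 26 \left(6 - 6\right) \left(-6 + 3\right) = \left(-26\right) 0 \left(-3\right) = 0 \left(-3\right) = 0$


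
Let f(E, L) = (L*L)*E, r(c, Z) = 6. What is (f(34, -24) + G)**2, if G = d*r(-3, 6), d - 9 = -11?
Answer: 383063184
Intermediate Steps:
d = -2 (d = 9 - 11 = -2)
f(E, L) = E*L**2 (f(E, L) = L**2*E = E*L**2)
G = -12 (G = -2*6 = -12)
(f(34, -24) + G)**2 = (34*(-24)**2 - 12)**2 = (34*576 - 12)**2 = (19584 - 12)**2 = 19572**2 = 383063184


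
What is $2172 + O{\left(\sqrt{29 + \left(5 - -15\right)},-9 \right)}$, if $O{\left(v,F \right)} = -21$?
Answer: $2151$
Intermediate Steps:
$2172 + O{\left(\sqrt{29 + \left(5 - -15\right)},-9 \right)} = 2172 - 21 = 2151$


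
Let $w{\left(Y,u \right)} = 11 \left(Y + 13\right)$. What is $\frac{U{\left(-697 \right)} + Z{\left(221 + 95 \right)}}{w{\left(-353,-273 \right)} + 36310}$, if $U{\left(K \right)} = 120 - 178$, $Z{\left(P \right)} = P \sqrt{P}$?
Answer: $- \frac{29}{16285} + \frac{316 \sqrt{79}}{16285} \approx 0.17069$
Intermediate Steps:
$w{\left(Y,u \right)} = 143 + 11 Y$ ($w{\left(Y,u \right)} = 11 \left(13 + Y\right) = 143 + 11 Y$)
$Z{\left(P \right)} = P^{\frac{3}{2}}$
$U{\left(K \right)} = -58$ ($U{\left(K \right)} = 120 - 178 = -58$)
$\frac{U{\left(-697 \right)} + Z{\left(221 + 95 \right)}}{w{\left(-353,-273 \right)} + 36310} = \frac{-58 + \left(221 + 95\right)^{\frac{3}{2}}}{\left(143 + 11 \left(-353\right)\right) + 36310} = \frac{-58 + 316^{\frac{3}{2}}}{\left(143 - 3883\right) + 36310} = \frac{-58 + 632 \sqrt{79}}{-3740 + 36310} = \frac{-58 + 632 \sqrt{79}}{32570} = \left(-58 + 632 \sqrt{79}\right) \frac{1}{32570} = - \frac{29}{16285} + \frac{316 \sqrt{79}}{16285}$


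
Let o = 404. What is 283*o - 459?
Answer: 113873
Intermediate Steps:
283*o - 459 = 283*404 - 459 = 114332 - 459 = 113873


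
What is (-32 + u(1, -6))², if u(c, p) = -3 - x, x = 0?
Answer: 1225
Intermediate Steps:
u(c, p) = -3 (u(c, p) = -3 - 1*0 = -3 + 0 = -3)
(-32 + u(1, -6))² = (-32 - 3)² = (-35)² = 1225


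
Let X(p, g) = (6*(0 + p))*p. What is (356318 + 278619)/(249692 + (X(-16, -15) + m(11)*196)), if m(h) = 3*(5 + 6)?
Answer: 634937/257696 ≈ 2.4639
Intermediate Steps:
m(h) = 33 (m(h) = 3*11 = 33)
X(p, g) = 6*p**2 (X(p, g) = (6*p)*p = 6*p**2)
(356318 + 278619)/(249692 + (X(-16, -15) + m(11)*196)) = (356318 + 278619)/(249692 + (6*(-16)**2 + 33*196)) = 634937/(249692 + (6*256 + 6468)) = 634937/(249692 + (1536 + 6468)) = 634937/(249692 + 8004) = 634937/257696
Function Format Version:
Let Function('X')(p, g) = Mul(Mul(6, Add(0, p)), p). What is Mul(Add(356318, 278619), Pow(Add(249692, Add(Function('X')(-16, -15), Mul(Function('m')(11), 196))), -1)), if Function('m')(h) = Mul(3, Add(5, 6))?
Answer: Rational(634937, 257696) ≈ 2.4639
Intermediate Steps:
Function('m')(h) = 33 (Function('m')(h) = Mul(3, 11) = 33)
Function('X')(p, g) = Mul(6, Pow(p, 2)) (Function('X')(p, g) = Mul(Mul(6, p), p) = Mul(6, Pow(p, 2)))
Mul(Add(356318, 278619), Pow(Add(249692, Add(Function('X')(-16, -15), Mul(Function('m')(11), 196))), -1)) = Mul(Add(356318, 278619), Pow(Add(249692, Add(Mul(6, Pow(-16, 2)), Mul(33, 196))), -1)) = Mul(634937, Pow(Add(249692, Add(Mul(6, 256), 6468)), -1)) = Mul(634937, Pow(Add(249692, Add(1536, 6468)), -1)) = Mul(634937, Pow(Add(249692, 8004), -1)) = Mul(634937, Pow(257696, -1)) = Mul(634937, Rational(1, 257696)) = Rational(634937, 257696)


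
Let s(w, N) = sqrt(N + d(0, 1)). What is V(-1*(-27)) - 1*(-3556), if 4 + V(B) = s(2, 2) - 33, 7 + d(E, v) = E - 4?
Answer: 3519 + 3*I ≈ 3519.0 + 3.0*I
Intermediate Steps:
d(E, v) = -11 + E (d(E, v) = -7 + (E - 4) = -7 + (-4 + E) = -11 + E)
s(w, N) = sqrt(-11 + N) (s(w, N) = sqrt(N + (-11 + 0)) = sqrt(N - 11) = sqrt(-11 + N))
V(B) = -37 + 3*I (V(B) = -4 + (sqrt(-11 + 2) - 33) = -4 + (sqrt(-9) - 33) = -4 + (3*I - 33) = -4 + (-33 + 3*I) = -37 + 3*I)
V(-1*(-27)) - 1*(-3556) = (-37 + 3*I) - 1*(-3556) = (-37 + 3*I) + 3556 = 3519 + 3*I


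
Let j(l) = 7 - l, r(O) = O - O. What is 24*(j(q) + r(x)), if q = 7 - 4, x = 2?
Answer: 96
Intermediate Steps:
q = 3
r(O) = 0
24*(j(q) + r(x)) = 24*((7 - 1*3) + 0) = 24*((7 - 3) + 0) = 24*(4 + 0) = 24*4 = 96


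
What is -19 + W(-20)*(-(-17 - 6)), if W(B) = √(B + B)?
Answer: -19 + 46*I*√10 ≈ -19.0 + 145.46*I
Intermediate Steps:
W(B) = √2*√B (W(B) = √(2*B) = √2*√B)
-19 + W(-20)*(-(-17 - 6)) = -19 + (√2*√(-20))*(-(-17 - 6)) = -19 + (√2*(2*I*√5))*(-1*(-23)) = -19 + (2*I*√10)*23 = -19 + 46*I*√10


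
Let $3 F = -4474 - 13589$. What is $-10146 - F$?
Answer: $-4125$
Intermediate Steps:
$F = -6021$ ($F = \frac{-4474 - 13589}{3} = \frac{1}{3} \left(-18063\right) = -6021$)
$-10146 - F = -10146 - -6021 = -10146 + 6021 = -4125$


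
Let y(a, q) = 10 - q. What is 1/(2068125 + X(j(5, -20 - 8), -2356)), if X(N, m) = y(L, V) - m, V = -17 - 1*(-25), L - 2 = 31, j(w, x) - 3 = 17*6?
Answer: 1/2070483 ≈ 4.8298e-7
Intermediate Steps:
j(w, x) = 105 (j(w, x) = 3 + 17*6 = 3 + 102 = 105)
L = 33 (L = 2 + 31 = 33)
V = 8 (V = -17 + 25 = 8)
X(N, m) = 2 - m (X(N, m) = (10 - 1*8) - m = (10 - 8) - m = 2 - m)
1/(2068125 + X(j(5, -20 - 8), -2356)) = 1/(2068125 + (2 - 1*(-2356))) = 1/(2068125 + (2 + 2356)) = 1/(2068125 + 2358) = 1/2070483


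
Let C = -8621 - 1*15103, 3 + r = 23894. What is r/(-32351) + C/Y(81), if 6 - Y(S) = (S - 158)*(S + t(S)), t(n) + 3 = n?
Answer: -117792887/44029711 ≈ -2.6753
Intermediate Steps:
r = 23891 (r = -3 + 23894 = 23891)
C = -23724 (C = -8621 - 15103 = -23724)
t(n) = -3 + n
Y(S) = 6 - (-158 + S)*(-3 + 2*S) (Y(S) = 6 - (S - 158)*(S + (-3 + S)) = 6 - (-158 + S)*(-3 + 2*S))
r/(-32351) + C/Y(81) = 23891/(-32351) - 23724/(-468 - 2*81² + 319*81) = 23891*(-1/32351) - 23724/(-468 - 2*6561 + 25839) = -23891/32351 - 23724/(-468 - 13122 + 25839) = -23891/32351 - 23724/12249 = -23891/32351 - 23724*1/12249 = -23891/32351 - 2636/1361 = -117792887/44029711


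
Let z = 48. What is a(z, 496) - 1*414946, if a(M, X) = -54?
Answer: -415000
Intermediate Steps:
a(z, 496) - 1*414946 = -54 - 1*414946 = -54 - 414946 = -415000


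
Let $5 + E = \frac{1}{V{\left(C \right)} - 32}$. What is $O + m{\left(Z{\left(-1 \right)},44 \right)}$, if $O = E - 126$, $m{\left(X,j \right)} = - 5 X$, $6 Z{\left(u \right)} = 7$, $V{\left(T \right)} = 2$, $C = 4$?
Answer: $- \frac{2053}{15} \approx -136.87$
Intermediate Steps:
$Z{\left(u \right)} = \frac{7}{6}$ ($Z{\left(u \right)} = \frac{1}{6} \cdot 7 = \frac{7}{6}$)
$E = - \frac{151}{30}$ ($E = -5 + \frac{1}{2 - 32} = -5 + \frac{1}{-30} = -5 - \frac{1}{30} = - \frac{151}{30} \approx -5.0333$)
$O = - \frac{3931}{30}$ ($O = - \frac{151}{30} - 126 = - \frac{3931}{30} \approx -131.03$)
$O + m{\left(Z{\left(-1 \right)},44 \right)} = - \frac{3931}{30} - \frac{35}{6} = - \frac{2053}{15}$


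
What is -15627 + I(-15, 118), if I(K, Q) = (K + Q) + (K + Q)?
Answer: -15421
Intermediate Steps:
I(K, Q) = 2*K + 2*Q
-15627 + I(-15, 118) = -15627 + (2*(-15) + 2*118) = -15627 + (-30 + 236) = -15627 + 206 = -15421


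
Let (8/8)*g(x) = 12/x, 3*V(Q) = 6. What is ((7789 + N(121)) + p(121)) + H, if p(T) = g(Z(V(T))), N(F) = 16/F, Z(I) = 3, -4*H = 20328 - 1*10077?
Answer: 2531505/484 ≈ 5230.4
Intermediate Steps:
V(Q) = 2 (V(Q) = (⅓)*6 = 2)
H = -10251/4 (H = -(20328 - 1*10077)/4 = -(20328 - 10077)/4 = -¼*10251 = -10251/4 ≈ -2562.8)
g(x) = 12/x
p(T) = 4 (p(T) = 12/3 = 12*(⅓) = 4)
((7789 + N(121)) + p(121)) + H = ((7789 + 16/121) + 4) - 10251/4 = (942485/121 + 4) - 10251/4 = 942969/121 - 10251/4 = 2531505/484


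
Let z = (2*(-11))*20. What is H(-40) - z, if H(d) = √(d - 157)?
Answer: 440 + I*√197 ≈ 440.0 + 14.036*I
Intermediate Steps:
H(d) = √(-157 + d)
z = -440 (z = -22*20 = -440)
H(-40) - z = √(-157 - 40) - 1*(-440) = √(-197) + 440 = I*√197 + 440 = 440 + I*√197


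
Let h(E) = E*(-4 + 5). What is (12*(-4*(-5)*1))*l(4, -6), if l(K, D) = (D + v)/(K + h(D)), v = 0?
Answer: 720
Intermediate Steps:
h(E) = E (h(E) = E*1 = E)
l(K, D) = D/(D + K) (l(K, D) = (D + 0)/(K + D) = D/(D + K))
(12*(-4*(-5)*1))*l(4, -6) = (12*(-4*(-5)*1))*(-6/(-6 + 4)) = (12*(20*1))*(-6/(-2)) = (12*20)*(-6*(-1/2)) = 240*3 = 720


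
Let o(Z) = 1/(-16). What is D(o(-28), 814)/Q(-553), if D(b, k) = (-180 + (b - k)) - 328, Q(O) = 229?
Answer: -21153/3664 ≈ -5.7732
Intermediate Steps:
o(Z) = -1/16
D(b, k) = -508 + b - k (D(b, k) = (-180 + b - k) - 328 = -508 + b - k)
D(o(-28), 814)/Q(-553) = (-508 - 1/16 - 1*814)/229 = (-508 - 1/16 - 814)*(1/229) = -21153/16*1/229 = -21153/3664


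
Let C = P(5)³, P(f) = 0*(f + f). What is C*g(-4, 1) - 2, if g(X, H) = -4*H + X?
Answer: -2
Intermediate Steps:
g(X, H) = X - 4*H
P(f) = 0 (P(f) = 0*(2*f) = 0)
C = 0 (C = 0³ = 0)
C*g(-4, 1) - 2 = 0*(-4 - 4*1) - 2 = 0*(-4 - 4) - 2 = 0*(-8) - 2 = 0 - 2 = -2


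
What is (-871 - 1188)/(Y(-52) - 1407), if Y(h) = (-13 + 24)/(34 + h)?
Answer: 37062/25337 ≈ 1.4628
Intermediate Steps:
Y(h) = 11/(34 + h)
(-871 - 1188)/(Y(-52) - 1407) = (-871 - 1188)/(11/(34 - 52) - 1407) = -2059/(11/(-18) - 1407) = -2059/(11*(-1/18) - 1407) = -2059/(-11/18 - 1407) = -2059/(-25337/18) = -2059*(-18/25337) = 37062/25337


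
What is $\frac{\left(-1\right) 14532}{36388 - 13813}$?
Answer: $- \frac{692}{1075} \approx -0.64372$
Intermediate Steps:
$\frac{\left(-1\right) 14532}{36388 - 13813} = - \frac{14532}{36388 - 13813} = - \frac{14532}{22575} = \left(-14532\right) \frac{1}{22575} = - \frac{692}{1075}$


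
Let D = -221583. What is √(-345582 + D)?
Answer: I*√567165 ≈ 753.1*I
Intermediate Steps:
√(-345582 + D) = √(-345582 - 221583) = √(-567165) = I*√567165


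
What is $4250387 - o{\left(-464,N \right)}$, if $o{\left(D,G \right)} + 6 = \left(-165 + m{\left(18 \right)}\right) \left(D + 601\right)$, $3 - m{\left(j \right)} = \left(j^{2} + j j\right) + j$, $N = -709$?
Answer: $4363829$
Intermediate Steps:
$m{\left(j \right)} = 3 - j - 2 j^{2}$ ($m{\left(j \right)} = 3 - \left(\left(j^{2} + j j\right) + j\right) = 3 - \left(\left(j^{2} + j^{2}\right) + j\right) = 3 - \left(2 j^{2} + j\right) = 3 - \left(j + 2 j^{2}\right) = 3 - j - 2 j^{2}$)
$o{\left(D,G \right)} = -497634 - 828 D$ ($o{\left(D,G \right)} = -6 + \left(-165 - \left(15 + 648\right)\right) \left(D + 601\right) = -6 + \left(-165 - 663\right) \left(601 + D\right) = -6 - 828 \left(601 + D\right) = -6 - \left(497628 + 828 D\right) = -497634 - 828 D$)
$4250387 - o{\left(-464,N \right)} = 4250387 - \left(-497634 - -384192\right) = 4250387 - \left(-497634 + 384192\right) = 4250387 - -113442 = 4250387 + 113442 = 4363829$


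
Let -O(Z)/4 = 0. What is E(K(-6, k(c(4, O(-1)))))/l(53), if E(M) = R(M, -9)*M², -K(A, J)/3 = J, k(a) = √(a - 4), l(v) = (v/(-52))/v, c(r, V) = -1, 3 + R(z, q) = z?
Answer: -7020 - 7020*I*√5 ≈ -7020.0 - 15697.0*I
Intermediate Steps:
R(z, q) = -3 + z
O(Z) = 0 (O(Z) = -4*0 = 0)
l(v) = -1/52 (l(v) = (v*(-1/52))/v = (-v/52)/v = -1/52)
k(a) = √(-4 + a)
K(A, J) = -3*J
E(M) = M²*(-3 + M) (E(M) = (-3 + M)*M² = M²*(-3 + M))
E(K(-6, k(c(4, O(-1)))))/l(53) = ((-3*√(-4 - 1))²*(-3 - 3*√(-4 - 1)))/(-1/52) = ((-3*I*√5)²*(-3 - 3*I*√5))*(-52) = -45*(-3 - 3*I*√5)*(-52) = (135 + 135*I*√5)*(-52) = -7020 - 7020*I*√5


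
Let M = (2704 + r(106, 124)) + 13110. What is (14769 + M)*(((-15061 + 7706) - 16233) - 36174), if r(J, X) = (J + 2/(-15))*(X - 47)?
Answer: -34722977002/15 ≈ -2.3149e+9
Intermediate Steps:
r(J, X) = (-47 + X)*(-2/15 + J) (r(J, X) = (J + 2*(-1/15))*(-47 + X) = (J - 2/15)*(-47 + X) = (-2/15 + J)*(-47 + X) = (-47 + X)*(-2/15 + J))
M = 359486/15 (M = (2704 + (94/15 - 47*106 - 2/15*124 + 106*124)) + 13110 = (2704 + (94/15 - 4982 - 248/15 + 13144)) + 13110 = (2704 + 122276/15) + 13110 = 162836/15 + 13110 = 359486/15 ≈ 23966.)
(14769 + M)*(((-15061 + 7706) - 16233) - 36174) = (14769 + 359486/15)*(((-15061 + 7706) - 16233) - 36174) = 581021*((-7355 - 16233) - 36174)/15 = 581021*(-23588 - 36174)/15 = (581021/15)*(-59762) = -34722977002/15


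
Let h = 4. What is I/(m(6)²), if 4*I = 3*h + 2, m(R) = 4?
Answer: 7/32 ≈ 0.21875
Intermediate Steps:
I = 7/2 (I = (3*4 + 2)/4 = (12 + 2)/4 = (¼)*14 = 7/2 ≈ 3.5000)
I/(m(6)²) = 7/(2*(4²)) = (7/2)/16 = (7/2)*(1/16) = 7/32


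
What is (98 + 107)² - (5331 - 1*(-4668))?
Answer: 32026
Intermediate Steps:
(98 + 107)² - (5331 - 1*(-4668)) = 205² - (5331 + 4668) = 42025 - 1*9999 = 42025 - 9999 = 32026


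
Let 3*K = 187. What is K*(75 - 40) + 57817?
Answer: 179996/3 ≈ 59999.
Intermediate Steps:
K = 187/3 (K = (⅓)*187 = 187/3 ≈ 62.333)
K*(75 - 40) + 57817 = 187*(75 - 40)/3 + 57817 = (187/3)*35 + 57817 = 6545/3 + 57817 = 179996/3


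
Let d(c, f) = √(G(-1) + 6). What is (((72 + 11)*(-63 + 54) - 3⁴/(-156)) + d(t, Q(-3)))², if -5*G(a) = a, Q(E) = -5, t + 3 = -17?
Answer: 7533881269/13520 - 38817*√155/130 ≈ 5.5352e+5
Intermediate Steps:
t = -20 (t = -3 - 17 = -20)
G(a) = -a/5
d(c, f) = √155/5 (d(c, f) = √(-⅕*(-1) + 6) = √(⅕ + 6) = √(31/5) = √155/5)
(((72 + 11)*(-63 + 54) - 3⁴/(-156)) + d(t, Q(-3)))² = (((72 + 11)*(-63 + 54) - 3⁴/(-156)) + √155/5)² = ((83*(-9) - 81*(-1)/156) + √155/5)² = ((-747 - 1*(-27/52)) + √155/5)² = ((-747 + 27/52) + √155/5)² = (-38817/52 + √155/5)²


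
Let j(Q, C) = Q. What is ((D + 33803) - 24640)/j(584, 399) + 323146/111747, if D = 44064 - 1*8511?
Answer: 1296399029/16315062 ≈ 79.460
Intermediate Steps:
D = 35553 (D = 44064 - 8511 = 35553)
((D + 33803) - 24640)/j(584, 399) + 323146/111747 = ((35553 + 33803) - 24640)/584 + 323146/111747 = (69356 - 24640)*(1/584) + 323146*(1/111747) = 44716*(1/584) + 323146/111747 = 11179/146 + 323146/111747 = 1296399029/16315062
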